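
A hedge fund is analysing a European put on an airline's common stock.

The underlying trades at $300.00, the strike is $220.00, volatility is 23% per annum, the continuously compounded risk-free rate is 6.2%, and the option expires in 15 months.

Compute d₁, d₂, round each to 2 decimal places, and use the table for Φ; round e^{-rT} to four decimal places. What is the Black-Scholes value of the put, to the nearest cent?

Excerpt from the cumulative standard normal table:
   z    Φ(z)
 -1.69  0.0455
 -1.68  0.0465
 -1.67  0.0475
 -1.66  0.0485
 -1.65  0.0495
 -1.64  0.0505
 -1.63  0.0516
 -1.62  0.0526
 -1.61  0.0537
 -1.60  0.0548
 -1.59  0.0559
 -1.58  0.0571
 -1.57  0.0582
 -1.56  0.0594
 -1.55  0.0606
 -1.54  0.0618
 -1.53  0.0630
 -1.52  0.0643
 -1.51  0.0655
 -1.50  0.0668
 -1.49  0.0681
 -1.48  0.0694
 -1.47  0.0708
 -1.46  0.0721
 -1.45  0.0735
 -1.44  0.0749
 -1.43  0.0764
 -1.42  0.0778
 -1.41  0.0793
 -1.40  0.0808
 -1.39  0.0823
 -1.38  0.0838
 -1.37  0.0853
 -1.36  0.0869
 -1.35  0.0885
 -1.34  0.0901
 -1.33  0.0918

σ√T = 0.23 × 1.1180 = 0.2571
d₁ = [ln(300/220) + (0.062 + ½·0.23²)·1.25] / (σ√T) = (0.3102 + 0.1106) / 0.2571 = 1.6361 which rounds to 1.64
d₂ = 1.6361 − 0.2571 = 1.3789 which rounds to 1.38
exp(−rT) = exp(−0.062·1.25) = 0.9254
P = 220·0.9254·N(-1.38) − 300·N(-1.64) = 220·0.9254·0.0838 − 300·0.0505 = 17.0607 − 15.1500 = 1.9107

$1.91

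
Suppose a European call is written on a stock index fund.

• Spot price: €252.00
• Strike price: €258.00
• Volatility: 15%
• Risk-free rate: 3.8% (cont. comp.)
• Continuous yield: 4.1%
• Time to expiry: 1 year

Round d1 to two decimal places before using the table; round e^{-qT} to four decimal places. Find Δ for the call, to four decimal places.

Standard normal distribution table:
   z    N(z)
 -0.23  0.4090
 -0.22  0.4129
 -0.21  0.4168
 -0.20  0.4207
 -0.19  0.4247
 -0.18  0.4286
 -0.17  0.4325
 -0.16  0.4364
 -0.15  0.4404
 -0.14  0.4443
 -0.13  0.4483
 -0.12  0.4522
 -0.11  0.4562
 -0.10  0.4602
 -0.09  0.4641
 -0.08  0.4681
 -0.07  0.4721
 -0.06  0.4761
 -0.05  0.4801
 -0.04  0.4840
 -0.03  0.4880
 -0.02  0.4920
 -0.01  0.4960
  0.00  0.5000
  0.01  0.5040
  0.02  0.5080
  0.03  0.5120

T = 1;  σ√T = 0.1500
d₁ = [ln(252/258) + (0.038 − 0.041 + 0.15²/2)·1] / 0.1500 = [-0.0235 + 0.0082] / 0.1500 = -0.1019 which rounds to -0.10
N(d₁) = N(-0.10) = 0.4602
Δ_call = e^(−qT)·N(d₁) = 0.9598·0.4602 = 0.4417

0.4417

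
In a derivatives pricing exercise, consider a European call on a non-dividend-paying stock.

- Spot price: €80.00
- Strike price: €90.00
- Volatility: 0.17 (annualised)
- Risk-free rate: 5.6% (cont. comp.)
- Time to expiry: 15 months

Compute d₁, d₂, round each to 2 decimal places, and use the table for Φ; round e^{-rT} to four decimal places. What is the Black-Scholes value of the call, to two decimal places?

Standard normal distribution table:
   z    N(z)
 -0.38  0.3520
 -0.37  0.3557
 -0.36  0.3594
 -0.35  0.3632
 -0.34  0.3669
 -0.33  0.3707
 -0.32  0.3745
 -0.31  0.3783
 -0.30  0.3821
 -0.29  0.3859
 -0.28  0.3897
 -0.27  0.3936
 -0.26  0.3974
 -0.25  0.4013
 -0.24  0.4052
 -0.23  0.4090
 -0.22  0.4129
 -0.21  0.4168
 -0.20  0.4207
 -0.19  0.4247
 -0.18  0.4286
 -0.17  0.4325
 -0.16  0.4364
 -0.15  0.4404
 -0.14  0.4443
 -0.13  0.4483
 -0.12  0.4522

€4.43

T = 1.25;  σ√T = 0.1901
d₁ = [ln(80/90) + (0.056 + 0.17²/2)·1.25] / 0.1901 = [-0.1178 + 0.0881] / 0.1901 = -0.1564 ⇒ -0.16
d₂ = d₁ − σ√T = -0.1564 − 0.1901 = -0.3464 ⇒ -0.35
exp(−rT) = exp(−0.056·1.25) = 0.9324
N(d₁) = N(-0.16) = 0.4364;  N(d₂) = N(-0.35) = 0.3632
C = 80·0.4364 − 90·0.9324·0.3632 = 34.9120 − 30.4783 = 4.4337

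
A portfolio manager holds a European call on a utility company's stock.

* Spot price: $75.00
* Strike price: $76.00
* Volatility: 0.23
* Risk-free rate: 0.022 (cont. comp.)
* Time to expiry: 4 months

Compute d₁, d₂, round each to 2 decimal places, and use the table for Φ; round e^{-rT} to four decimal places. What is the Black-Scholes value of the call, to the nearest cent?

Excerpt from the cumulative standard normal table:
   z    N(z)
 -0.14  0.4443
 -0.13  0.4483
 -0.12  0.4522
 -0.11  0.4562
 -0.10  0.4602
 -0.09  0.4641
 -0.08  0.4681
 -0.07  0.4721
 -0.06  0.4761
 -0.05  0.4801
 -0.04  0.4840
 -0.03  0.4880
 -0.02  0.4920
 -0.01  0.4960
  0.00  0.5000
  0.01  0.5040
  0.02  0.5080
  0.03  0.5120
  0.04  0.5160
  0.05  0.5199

$3.68

σ√T = 0.23·√0.3333 = 0.1328
d₁ = [ln(75/76) + (0.022 + 0.23²/2)·0.3333] / 0.1328 = [-0.0132 + 0.0161] / 0.1328 = 0.0219 → 0.02
d₂ = d₁ − σ√T = 0.0219 − 0.1328 = -0.1109 → -0.11
e^(−rT) = e^(−0.022·0.3333) = 0.9927
N(d₁) = N(0.02) = 0.5080;  N(d₂) = N(-0.11) = 0.4562
C = 75·0.5080 − 76·0.9927·0.4562 = 38.1000 − 34.4181 = 3.6819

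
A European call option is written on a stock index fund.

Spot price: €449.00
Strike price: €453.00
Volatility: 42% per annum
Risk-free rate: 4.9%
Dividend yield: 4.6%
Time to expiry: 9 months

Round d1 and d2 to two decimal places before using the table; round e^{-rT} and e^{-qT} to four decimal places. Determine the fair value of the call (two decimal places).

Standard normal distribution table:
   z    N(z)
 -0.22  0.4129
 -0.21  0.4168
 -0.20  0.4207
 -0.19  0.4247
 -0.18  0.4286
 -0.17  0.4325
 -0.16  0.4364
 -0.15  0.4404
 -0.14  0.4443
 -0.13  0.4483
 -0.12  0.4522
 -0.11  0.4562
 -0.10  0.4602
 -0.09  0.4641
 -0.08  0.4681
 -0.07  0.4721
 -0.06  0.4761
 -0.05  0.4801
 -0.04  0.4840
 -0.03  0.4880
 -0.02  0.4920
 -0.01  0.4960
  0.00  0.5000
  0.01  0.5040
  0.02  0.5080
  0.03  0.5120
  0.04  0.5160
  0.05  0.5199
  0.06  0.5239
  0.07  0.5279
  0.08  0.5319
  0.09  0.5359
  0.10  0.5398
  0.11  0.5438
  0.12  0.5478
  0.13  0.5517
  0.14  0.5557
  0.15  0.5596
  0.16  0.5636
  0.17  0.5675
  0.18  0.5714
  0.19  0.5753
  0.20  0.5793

σ√T = 0.42 × 0.8660 = 0.3637
d₁ = [ln(449/453) + (0.049 − 0.046 + 0.42²/2)·0.75] / 0.3637 = [-0.0089 + 0.0684] / 0.3637 = 0.1637 ⇒ 0.16
d₂ = d₁ − σ√T = 0.1637 − 0.3637 = -0.2001 ⇒ -0.20
exp(−qT) = exp(−0.046·0.75) = 0.9661;  exp(−rT) = exp(−0.049·0.75) = 0.9639
C = 449·0.9661·N(0.16) − 453·0.9639·N(-0.20) = 449·0.9661·0.5636 − 453·0.9639·0.4207 = 244.4778 − 183.6973 = 60.7805

€60.78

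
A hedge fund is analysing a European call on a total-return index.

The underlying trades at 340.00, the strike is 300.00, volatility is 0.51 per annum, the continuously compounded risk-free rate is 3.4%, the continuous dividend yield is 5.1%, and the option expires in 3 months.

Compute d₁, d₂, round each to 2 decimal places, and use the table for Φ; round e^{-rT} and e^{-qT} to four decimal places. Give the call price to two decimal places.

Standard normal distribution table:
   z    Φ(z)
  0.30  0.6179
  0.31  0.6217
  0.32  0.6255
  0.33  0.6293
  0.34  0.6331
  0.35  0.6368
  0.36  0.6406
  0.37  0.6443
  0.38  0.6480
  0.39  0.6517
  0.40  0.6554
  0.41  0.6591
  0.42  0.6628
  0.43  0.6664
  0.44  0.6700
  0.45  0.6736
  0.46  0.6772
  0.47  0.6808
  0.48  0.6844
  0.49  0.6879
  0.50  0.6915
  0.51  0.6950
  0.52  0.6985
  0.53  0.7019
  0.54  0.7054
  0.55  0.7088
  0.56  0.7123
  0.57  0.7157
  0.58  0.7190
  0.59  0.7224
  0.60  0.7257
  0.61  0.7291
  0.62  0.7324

σ√T = 0.51 × 0.5000 = 0.2550
d₁ = [ln(340/300) + (0.034 − 0.051 + 0.51²/2)·0.25] / 0.2550 = [0.1252 + 0.0283] / 0.2550 = 0.6017 which rounds to 0.60
d₂ = d₁ − σ√T = 0.6017 − 0.2550 = 0.3467 which rounds to 0.35
exp(−qT) = exp(−0.051·0.25) = 0.9873;  exp(−rT) = exp(−0.034·0.25) = 0.9915
N(d₁) = N(0.60) = 0.7257;  N(d₂) = N(0.35) = 0.6368
C = 340·0.9873·0.7257 − 300·0.9915·0.6368 = 243.6044 − 189.4162 = 54.1883

54.19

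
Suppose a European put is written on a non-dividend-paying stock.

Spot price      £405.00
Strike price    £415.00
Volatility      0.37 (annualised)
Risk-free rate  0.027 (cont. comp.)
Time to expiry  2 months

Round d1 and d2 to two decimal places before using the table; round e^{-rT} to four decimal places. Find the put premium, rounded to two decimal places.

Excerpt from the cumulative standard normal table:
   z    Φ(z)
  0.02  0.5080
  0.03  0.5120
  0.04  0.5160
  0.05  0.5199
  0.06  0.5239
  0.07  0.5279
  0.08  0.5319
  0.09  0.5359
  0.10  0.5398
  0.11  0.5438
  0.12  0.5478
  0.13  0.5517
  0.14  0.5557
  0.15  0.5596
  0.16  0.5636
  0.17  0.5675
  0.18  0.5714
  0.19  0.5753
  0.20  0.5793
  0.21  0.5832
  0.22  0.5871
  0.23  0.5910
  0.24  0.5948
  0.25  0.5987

£28.76

σ√T = 0.37 × 0.4082 = 0.1511
d₁ = [ln(405/415) + (0.027 + ½·0.37²)·0.1667] / (σ√T) = (-0.0244 + 0.0159) / 0.1511 = -0.0562 ⇒ -0.06
d₂ = -0.0562 − 0.1511 = -0.2072 ⇒ -0.21
exp(−rT) = exp(−0.027·0.1667) = 0.9955
N(−d₂) = N(0.21) = 0.5832;  N(−d₁) = N(0.06) = 0.5239
P = 415·0.9955·0.5832 − 405·0.5239 = 240.9389 − 212.1795 = 28.7594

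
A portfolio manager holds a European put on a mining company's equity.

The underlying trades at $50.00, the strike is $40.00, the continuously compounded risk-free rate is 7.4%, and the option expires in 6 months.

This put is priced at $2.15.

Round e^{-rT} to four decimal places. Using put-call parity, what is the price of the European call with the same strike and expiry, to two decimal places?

$13.60

e^(−rT) = e^(−0.074·0.5) = 0.9637
Put-call parity: C − P = S − K·e^(−rT) = 50 − 40·0.9637 = 50 − 38.5480 = 11.4520
C = P + (C − P) = 2.15 + (11.4520) = 13.6020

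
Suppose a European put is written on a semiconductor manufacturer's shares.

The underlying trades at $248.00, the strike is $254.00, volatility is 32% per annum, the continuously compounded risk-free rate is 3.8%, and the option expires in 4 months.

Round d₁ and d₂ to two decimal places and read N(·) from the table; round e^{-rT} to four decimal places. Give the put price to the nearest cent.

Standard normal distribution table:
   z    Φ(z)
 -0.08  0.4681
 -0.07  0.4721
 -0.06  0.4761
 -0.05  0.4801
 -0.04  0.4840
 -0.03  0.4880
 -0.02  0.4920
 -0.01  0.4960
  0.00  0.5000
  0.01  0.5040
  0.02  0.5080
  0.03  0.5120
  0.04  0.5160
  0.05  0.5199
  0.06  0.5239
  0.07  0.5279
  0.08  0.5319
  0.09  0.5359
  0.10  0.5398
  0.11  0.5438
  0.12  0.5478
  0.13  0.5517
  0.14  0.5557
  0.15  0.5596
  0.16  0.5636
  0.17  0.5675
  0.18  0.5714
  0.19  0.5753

$19.32

T = 0.3333;  σ√T = 0.1848
d₁ = [ln(248/254) + (0.038 + 0.32²/2)·0.3333] / 0.1848 = [-0.0239 + 0.0297] / 0.1848 = 0.0315 → 0.03
d₂ = d₁ − σ√T = 0.0315 − 0.1848 = -0.1532 → -0.15
exp(−rT) = exp(−0.038·0.3333) = 0.9874
P = 254·0.9874·N(0.15) − 248·N(-0.03) = 254·0.9874·0.5596 − 248·0.4880 = 140.3475 − 121.0240 = 19.3235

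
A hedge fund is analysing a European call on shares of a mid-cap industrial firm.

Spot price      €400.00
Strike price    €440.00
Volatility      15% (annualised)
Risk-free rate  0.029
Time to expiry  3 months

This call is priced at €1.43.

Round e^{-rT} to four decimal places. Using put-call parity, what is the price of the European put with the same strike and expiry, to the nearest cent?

exp(−rT) = exp(−0.029·0.25) = 0.9928
Put-call parity: C − P = S − K·e^(−rT) = 400 − 440·0.9928 = 400 − 436.8320 = -36.8320
P = C − (C − P) = 1.43 − (-36.8320) = 38.2620

€38.26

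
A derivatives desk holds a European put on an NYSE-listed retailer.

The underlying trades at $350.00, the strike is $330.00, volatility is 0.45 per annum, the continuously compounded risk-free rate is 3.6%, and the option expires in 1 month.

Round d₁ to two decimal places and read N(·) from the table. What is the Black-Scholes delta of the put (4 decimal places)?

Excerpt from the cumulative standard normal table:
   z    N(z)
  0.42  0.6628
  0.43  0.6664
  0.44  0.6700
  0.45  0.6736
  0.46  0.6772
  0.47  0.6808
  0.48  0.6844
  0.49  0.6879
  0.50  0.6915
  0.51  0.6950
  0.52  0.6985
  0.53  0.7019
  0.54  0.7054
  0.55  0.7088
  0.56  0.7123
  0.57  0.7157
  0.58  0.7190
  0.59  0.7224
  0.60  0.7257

σ√T = 0.45·√0.08333 = 0.1299
d₁ = [ln(350/330) + (0.036 + 0.45²/2)·0.08333] / 0.1299 = [0.0588 + 0.0114] / 0.1299 = 0.5410 which rounds to 0.54
N(d₁) = N(0.54) = 0.7054
Δ_put = N(d₁) − 1 = 0.7054 − 1 = -0.2946

-0.2946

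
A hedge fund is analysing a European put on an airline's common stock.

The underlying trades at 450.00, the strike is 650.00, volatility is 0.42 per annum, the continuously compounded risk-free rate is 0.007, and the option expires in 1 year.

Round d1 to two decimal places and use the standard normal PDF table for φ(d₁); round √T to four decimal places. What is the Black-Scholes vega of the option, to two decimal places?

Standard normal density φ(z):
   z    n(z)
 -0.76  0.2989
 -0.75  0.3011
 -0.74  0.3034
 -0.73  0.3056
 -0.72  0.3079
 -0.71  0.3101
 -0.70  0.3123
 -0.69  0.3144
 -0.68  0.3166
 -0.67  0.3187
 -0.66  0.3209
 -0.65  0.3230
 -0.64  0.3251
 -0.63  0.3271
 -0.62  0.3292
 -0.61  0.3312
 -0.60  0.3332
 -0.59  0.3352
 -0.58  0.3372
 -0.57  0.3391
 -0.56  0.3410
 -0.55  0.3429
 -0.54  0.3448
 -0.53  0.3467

145.35

σ√T = 0.42·√1 = 0.4200
d₁ = [ln(450/650) + (0.007 + 0.42²/2)·1] / 0.4200 = [-0.3677 + 0.0952] / 0.4200 = -0.6489 → -0.65
√T = √1 = 1.0000
φ(d₁) = φ(-0.65) = 0.3230
vega = S·φ(d₁)·√T = 450·0.3230·1.0000 = 145.3500
(Vega is the same for a European call and put with the same parameters.)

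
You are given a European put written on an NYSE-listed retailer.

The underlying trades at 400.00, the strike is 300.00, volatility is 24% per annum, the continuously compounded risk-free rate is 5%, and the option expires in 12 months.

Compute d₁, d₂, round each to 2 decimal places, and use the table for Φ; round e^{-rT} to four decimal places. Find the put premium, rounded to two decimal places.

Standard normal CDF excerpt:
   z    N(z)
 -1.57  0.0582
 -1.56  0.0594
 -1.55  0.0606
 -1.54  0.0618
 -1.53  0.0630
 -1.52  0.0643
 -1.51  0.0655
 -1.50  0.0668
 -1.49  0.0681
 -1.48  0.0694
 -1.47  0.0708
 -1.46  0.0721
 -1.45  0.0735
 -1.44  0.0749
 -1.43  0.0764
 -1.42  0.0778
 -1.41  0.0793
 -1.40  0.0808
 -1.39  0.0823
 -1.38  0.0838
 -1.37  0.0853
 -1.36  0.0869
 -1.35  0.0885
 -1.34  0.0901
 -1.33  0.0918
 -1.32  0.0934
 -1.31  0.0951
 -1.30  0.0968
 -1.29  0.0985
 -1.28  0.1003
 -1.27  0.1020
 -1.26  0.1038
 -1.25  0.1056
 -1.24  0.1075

2.91

σ√T = 0.24 × 1.0000 = 0.2400
d₁ = [ln(400/300) + (0.05 + ½·0.24²)·1] / (σ√T) = (0.2877 + 0.0788) / 0.2400 = 1.5270 → 1.53
d₂ = 1.5270 − 0.2400 = 1.2870 → 1.29
exp(−rT) = exp(−0.05·1) = 0.9512
P = 300·0.9512·N(-1.29) − 400·N(-1.53) = 300·0.9512·0.0985 − 400·0.0630 = 28.1080 − 25.2000 = 2.9080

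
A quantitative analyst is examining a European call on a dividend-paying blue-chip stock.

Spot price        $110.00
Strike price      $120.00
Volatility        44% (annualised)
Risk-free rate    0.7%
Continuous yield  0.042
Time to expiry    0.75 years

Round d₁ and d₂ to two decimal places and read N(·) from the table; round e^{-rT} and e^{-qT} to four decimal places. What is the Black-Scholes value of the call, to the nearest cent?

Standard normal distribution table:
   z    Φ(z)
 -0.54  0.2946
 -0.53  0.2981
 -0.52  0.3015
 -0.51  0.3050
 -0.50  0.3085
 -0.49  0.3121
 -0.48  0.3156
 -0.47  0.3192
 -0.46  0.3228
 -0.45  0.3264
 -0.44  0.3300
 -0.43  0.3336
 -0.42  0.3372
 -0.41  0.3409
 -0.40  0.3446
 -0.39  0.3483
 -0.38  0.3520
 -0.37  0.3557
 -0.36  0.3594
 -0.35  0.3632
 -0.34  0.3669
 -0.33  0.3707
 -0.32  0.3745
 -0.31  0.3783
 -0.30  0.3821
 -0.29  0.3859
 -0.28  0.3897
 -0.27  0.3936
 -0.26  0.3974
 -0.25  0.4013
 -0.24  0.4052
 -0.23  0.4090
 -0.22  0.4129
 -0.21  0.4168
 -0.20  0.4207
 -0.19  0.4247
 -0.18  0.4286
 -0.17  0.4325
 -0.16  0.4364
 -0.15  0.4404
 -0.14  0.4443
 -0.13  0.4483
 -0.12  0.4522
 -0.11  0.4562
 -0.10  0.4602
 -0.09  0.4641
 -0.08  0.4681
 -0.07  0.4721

$11.37

σ√T = 0.44·√0.75 = 0.3811
d₁ = [ln(110/120) + (0.007 − 0.042 + 0.44²/2)·0.75] / 0.3811 = [-0.0870 + 0.0463] / 0.3811 = -0.1067 → -0.11
d₂ = d₁ − σ√T = -0.1067 − 0.3811 = -0.4878 → -0.49
exp(−qT) = exp(−0.042·0.75) = 0.9690;  exp(−rT) = exp(−0.007·0.75) = 0.9948
C = 110·0.9690·N(-0.11) − 120·0.9948·N(-0.49) = 110·0.9690·0.4562 − 120·0.9948·0.3121 = 48.6264 − 37.2572 = 11.3691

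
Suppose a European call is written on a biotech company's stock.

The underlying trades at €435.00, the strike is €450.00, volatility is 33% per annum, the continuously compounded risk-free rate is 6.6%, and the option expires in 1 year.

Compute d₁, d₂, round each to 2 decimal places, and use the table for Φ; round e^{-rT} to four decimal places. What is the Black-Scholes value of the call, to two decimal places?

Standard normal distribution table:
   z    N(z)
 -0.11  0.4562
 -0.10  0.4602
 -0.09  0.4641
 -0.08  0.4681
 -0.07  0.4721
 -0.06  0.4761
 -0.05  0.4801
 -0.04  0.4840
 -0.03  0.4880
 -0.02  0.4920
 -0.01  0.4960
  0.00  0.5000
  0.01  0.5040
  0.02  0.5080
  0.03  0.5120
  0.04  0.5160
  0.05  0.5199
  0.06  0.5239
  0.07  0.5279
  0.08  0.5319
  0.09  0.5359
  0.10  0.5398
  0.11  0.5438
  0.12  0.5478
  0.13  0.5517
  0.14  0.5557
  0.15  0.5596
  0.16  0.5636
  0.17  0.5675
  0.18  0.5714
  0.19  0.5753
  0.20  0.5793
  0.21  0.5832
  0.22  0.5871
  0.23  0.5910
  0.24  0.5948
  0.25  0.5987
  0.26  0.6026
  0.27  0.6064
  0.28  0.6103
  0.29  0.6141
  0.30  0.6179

T = 1;  σ√T = 0.3300
d₁ = [ln(435/450) + (0.066 + 0.33²/2)·1] / 0.3300 = [-0.0339 + 0.1205] / 0.3300 = 0.2623 which rounds to 0.26
d₂ = d₁ − σ√T = 0.2623 − 0.3300 = -0.0677 which rounds to -0.07
exp(−rT) = exp(−0.066·1) = 0.9361
C = 435·N(0.26) − 450·0.9361·N(-0.07) = 435·0.6026 − 450·0.9361·0.4721 = 262.1310 − 198.8698 = 63.2612

€63.26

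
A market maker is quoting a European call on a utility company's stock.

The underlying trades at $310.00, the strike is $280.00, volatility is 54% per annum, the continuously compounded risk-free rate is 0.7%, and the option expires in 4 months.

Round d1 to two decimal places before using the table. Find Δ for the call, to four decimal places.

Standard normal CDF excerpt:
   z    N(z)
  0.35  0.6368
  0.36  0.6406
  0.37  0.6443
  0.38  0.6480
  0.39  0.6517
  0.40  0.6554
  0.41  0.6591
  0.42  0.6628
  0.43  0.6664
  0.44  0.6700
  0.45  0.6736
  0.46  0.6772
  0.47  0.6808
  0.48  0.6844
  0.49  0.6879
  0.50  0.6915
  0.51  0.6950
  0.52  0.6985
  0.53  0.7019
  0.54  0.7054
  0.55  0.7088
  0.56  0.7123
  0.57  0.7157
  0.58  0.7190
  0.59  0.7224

T = 0.3333;  σ√T = 0.3118
d₁ = [ln(310/280) + (0.007 + ½·0.54²)·0.3333] / (σ√T) = (0.1018 + 0.0509) / 0.3118 = 0.4898 → 0.49
N(d₁) = N(0.49) = 0.6879
Δ_call = N(d₁) = 0.6879

0.6879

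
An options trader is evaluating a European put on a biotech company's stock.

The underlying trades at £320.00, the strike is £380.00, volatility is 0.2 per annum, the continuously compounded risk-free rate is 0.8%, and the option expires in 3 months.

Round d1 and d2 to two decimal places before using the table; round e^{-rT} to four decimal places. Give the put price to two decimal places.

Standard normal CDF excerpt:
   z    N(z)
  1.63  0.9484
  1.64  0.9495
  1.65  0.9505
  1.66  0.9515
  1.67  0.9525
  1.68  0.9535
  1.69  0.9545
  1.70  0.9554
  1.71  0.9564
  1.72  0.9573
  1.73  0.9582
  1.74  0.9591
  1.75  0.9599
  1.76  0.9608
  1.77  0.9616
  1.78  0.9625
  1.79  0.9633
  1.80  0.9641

σ√T = 0.2·√0.25 = 0.1000
d₁ = [ln(320/380) + (0.008 + ½·0.2²)·0.25] / (σ√T) = (-0.1719 + 0.0070) / 0.1000 = -1.6485 which rounds to -1.65
d₂ = -1.6485 − 0.1000 = -1.7485 which rounds to -1.75
exp(−rT) = exp(−0.008·0.25) = 0.9980
N(−d₂) = N(1.75) = 0.9599;  N(−d₁) = N(1.65) = 0.9505
P = 380·0.9980·0.9599 − 320·0.9505 = 364.0325 − 304.1600 = 59.8725

£59.87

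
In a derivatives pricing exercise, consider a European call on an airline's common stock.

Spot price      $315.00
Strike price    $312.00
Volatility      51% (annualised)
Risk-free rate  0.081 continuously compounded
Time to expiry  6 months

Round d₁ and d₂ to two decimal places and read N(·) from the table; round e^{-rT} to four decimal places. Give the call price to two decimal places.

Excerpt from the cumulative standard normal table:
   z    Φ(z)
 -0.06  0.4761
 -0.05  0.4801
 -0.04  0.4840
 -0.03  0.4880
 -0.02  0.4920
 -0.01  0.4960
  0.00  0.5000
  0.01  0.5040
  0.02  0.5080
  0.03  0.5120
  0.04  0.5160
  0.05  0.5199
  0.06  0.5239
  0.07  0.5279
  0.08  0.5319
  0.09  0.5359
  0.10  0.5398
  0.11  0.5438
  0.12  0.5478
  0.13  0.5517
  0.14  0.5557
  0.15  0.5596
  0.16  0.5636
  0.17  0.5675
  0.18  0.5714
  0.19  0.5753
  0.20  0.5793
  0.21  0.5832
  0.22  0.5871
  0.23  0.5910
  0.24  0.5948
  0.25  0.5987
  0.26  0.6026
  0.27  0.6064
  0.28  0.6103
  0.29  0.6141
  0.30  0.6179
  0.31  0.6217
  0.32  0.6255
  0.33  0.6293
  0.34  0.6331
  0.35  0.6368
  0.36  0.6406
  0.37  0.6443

$52.02

σ√T = 0.51 × 0.7071 = 0.3606
ln(S/K) + (r + σ²/2)T = ln(315/312) + (0.081 + 0.51²/2)·0.5 = 0.0096 + 0.1055 = 0.1151
d₁ = 0.1151 / 0.3606 = 0.3192 → 0.32
d₂ = d₁ − σ√T = 0.3192 − 0.3606 = -0.0415 → -0.04
e^(−rT) = e^(−0.081·0.5) = 0.9603
N(d₁) = N(0.32) = 0.6255;  N(d₂) = N(-0.04) = 0.4840
C = 315·0.6255 − 312·0.9603·0.4840 = 197.0325 − 145.0130 = 52.0195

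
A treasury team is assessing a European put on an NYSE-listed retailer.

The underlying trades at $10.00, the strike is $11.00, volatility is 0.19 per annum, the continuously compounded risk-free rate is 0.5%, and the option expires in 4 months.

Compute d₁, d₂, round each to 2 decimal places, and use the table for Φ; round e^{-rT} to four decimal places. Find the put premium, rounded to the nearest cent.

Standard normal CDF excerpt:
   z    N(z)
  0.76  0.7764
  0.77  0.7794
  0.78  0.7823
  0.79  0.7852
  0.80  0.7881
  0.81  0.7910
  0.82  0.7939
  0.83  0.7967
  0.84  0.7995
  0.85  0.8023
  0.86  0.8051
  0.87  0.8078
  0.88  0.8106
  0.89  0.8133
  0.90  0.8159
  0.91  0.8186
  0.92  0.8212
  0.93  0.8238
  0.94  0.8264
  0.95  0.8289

σ√T = 0.19 × 0.5774 = 0.1097
d₁ = [ln(10/11) + (0.005 + ½·0.19²)·0.3333] / (σ√T) = (-0.0953 + 0.0077) / 0.1097 = -0.7988 → -0.80
d₂ = -0.7988 − 0.1097 = -0.9085 → -0.91
exp(−rT) = exp(−0.005·0.3333) = 0.9983
N(−d₂) = N(0.91) = 0.8186;  N(−d₁) = N(0.80) = 0.7881
P = 11·0.9983·0.8186 − 10·0.7881 = 8.9893 − 7.8810 = 1.1083

$1.11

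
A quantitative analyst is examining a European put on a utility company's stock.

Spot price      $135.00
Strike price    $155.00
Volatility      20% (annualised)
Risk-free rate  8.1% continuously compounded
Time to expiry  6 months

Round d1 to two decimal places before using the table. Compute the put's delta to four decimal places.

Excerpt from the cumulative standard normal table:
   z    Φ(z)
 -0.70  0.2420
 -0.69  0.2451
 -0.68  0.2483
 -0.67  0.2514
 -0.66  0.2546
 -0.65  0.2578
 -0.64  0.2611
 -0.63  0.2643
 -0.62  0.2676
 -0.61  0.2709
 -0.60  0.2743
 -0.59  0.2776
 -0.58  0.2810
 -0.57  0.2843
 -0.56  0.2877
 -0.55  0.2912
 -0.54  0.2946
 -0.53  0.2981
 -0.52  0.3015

T = 0.5;  σ√T = 0.1414
d₁ = [ln(135/155) + (0.081 + 0.2²/2)·0.5] / 0.1414 = [-0.1382 + 0.0505] / 0.1414 = -0.6198 ⇒ -0.62
N(d₁) = N(-0.62) = 0.2676
Δ_put = N(d₁) − 1 = 0.2676 − 1 = -0.7324

-0.7324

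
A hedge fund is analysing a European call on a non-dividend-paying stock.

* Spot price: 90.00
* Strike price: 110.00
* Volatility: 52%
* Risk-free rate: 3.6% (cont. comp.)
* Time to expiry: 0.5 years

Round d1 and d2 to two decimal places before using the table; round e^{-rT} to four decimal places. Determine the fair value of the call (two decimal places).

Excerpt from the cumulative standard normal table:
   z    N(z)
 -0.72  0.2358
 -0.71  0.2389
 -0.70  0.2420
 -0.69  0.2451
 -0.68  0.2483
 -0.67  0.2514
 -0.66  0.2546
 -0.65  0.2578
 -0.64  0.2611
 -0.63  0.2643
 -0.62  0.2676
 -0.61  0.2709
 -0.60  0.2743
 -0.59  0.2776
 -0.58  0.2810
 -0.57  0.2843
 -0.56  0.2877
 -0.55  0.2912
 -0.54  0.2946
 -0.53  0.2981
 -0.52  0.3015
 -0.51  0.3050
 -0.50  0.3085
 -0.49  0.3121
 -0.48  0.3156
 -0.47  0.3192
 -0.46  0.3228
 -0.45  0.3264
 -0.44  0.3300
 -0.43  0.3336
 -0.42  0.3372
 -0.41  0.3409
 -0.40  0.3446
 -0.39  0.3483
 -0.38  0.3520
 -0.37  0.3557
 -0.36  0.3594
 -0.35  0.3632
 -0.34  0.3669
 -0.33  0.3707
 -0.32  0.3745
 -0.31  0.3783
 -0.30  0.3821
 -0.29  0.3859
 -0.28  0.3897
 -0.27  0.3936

T = 0.5;  σ√T = 0.3677
d₁ = [ln(90/110) + (0.036 + 0.52²/2)·0.5] / 0.3677 = [-0.2007 + 0.0856] / 0.3677 = -0.3130 ⇒ -0.31
d₂ = d₁ − σ√T = -0.3130 − 0.3677 = -0.6806 ⇒ -0.68
exp(−rT) = exp(−0.036·0.5) = 0.9822
N(d₁) = N(-0.31) = 0.3783;  N(d₂) = N(-0.68) = 0.2483
C = 90·0.3783 − 110·0.9822·0.2483 = 34.0470 − 26.8268 = 7.2202

7.22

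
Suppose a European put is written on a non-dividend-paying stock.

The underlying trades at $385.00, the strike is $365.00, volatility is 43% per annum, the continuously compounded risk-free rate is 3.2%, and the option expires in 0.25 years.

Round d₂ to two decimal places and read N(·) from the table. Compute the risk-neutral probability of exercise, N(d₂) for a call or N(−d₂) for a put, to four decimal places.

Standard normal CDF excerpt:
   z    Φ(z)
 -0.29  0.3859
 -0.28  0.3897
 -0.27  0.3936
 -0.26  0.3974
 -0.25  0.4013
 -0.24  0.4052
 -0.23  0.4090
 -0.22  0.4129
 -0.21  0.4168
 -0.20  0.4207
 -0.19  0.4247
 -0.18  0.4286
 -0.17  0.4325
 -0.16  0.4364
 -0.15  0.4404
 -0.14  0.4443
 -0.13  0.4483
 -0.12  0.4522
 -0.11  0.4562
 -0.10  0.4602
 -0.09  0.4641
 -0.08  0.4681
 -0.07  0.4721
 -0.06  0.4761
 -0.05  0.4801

T = 0.25;  σ√T = 0.2150
d₁ = [ln(385/365) + (0.032 + 0.43²/2)·0.25] / 0.2150 = [0.0533 + 0.0311] / 0.2150 = 0.3928 ⇒ 0.39
d₂ = d₁ − σ√T = 0.3928 − 0.2150 = 0.1778 ⇒ 0.18
Pr(exercise) under Q = N(−d₂) = N(-0.18) = 0.4286

0.4286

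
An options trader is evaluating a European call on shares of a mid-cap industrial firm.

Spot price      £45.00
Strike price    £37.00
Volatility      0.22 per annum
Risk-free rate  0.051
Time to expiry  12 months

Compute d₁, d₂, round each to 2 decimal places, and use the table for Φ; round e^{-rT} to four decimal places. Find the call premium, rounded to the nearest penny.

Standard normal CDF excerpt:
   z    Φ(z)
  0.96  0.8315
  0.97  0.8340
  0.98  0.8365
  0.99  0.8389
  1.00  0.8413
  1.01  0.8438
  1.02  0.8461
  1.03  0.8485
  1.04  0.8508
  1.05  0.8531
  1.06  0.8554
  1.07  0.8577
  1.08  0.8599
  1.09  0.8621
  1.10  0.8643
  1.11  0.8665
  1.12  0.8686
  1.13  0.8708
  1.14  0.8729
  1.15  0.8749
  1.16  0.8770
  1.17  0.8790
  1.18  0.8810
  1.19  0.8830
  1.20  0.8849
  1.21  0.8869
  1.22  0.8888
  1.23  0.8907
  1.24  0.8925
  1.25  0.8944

£10.41

T = 1;  σ√T = 0.2200
d₁ = [ln(45/37) + (0.051 + ½·0.22²)·1] / (σ√T) = (0.1957 + 0.0752) / 0.2200 = 1.2316 which rounds to 1.23
d₂ = 1.2316 − 0.2200 = 1.0116 which rounds to 1.01
exp(−rT) = exp(−0.051·1) = 0.9503
N(d₁) = N(1.23) = 0.8907;  N(d₂) = N(1.01) = 0.8438
C = 45·0.8907 − 37·0.9503·0.8438 = 40.0815 − 29.6689 = 10.4126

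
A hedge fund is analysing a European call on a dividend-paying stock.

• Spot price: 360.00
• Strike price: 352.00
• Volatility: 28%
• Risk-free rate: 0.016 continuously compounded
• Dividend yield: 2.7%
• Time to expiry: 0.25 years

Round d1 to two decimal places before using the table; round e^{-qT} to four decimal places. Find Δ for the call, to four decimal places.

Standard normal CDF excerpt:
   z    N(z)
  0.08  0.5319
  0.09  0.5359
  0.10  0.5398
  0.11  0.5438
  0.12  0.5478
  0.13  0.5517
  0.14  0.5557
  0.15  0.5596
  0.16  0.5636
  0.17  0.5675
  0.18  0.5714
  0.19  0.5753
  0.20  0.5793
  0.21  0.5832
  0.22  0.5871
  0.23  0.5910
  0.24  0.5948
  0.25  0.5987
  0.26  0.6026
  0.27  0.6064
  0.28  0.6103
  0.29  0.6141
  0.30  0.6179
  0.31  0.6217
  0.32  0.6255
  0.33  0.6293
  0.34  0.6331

σ√T = 0.28 × 0.5000 = 0.1400
d₁ = [ln(360/352) + (0.016 − 0.027 + 0.28²/2)·0.25] / 0.1400 = [0.0225 + 0.0071] / 0.1400 = 0.2109 ⇒ 0.21
N(d₁) = N(0.21) = 0.5832
Δ_call = e^(−qT)·N(d₁) = 0.9933·0.5832 = 0.5793

0.5793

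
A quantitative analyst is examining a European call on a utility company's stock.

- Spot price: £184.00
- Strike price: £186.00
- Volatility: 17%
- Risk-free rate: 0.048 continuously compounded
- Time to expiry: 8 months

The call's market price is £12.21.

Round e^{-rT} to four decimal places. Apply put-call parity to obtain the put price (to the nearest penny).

e^(−rT) = e^(−0.048·0.6667) = 0.9685
Put-call parity: C − P = S − K·e^(−rT) = 184 − 186·0.9685 = 184 − 180.1410 = 3.8590
P = C − (C − P) = 12.21 − (3.8590) = 8.3510

£8.35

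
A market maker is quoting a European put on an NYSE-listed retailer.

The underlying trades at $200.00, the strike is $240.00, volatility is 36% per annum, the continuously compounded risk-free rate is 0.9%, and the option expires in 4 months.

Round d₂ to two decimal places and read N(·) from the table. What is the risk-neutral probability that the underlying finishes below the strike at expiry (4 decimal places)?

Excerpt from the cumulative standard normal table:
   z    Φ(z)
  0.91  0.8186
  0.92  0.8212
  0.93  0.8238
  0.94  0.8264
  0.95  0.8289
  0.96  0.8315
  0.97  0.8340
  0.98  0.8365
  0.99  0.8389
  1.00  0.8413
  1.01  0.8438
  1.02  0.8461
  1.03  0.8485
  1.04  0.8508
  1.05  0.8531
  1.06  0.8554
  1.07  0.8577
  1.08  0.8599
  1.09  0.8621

0.8340

σ√T = 0.36 × 0.5774 = 0.2078
d₁ = [ln(200/240) + (0.009 + 0.36²/2)·0.3333] / 0.2078 = [-0.1823 + 0.0246] / 0.2078 = -0.7588 → -0.76
d₂ = d₁ − σ√T = -0.7588 − 0.2078 = -0.9667 → -0.97
Risk-neutral Pr[S_T < K] = N(−d₂) = N(0.97) = 0.8340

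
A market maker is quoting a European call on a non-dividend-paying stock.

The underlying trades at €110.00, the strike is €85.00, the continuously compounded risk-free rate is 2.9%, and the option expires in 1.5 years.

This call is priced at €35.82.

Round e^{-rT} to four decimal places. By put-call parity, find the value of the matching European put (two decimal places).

e^(−rT) = e^(−0.029·1.5) = 0.9574
Put-call parity: C − P = S − K·e^(−rT) = 110 − 85·0.9574 = 110 − 81.3790 = 28.6210
P = C − (C − P) = 35.82 − (28.6210) = 7.1990

€7.20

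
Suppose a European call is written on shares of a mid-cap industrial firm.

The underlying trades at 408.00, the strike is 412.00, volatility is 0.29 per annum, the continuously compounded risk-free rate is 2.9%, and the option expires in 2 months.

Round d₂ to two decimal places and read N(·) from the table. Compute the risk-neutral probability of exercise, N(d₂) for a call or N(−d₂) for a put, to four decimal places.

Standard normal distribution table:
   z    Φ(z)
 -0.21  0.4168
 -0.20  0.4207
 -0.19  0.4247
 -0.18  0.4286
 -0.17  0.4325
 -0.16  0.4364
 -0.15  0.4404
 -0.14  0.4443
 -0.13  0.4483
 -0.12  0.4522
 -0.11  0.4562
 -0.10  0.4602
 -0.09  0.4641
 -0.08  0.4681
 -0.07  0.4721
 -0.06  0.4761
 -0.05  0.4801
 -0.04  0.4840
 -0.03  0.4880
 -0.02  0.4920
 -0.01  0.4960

0.4602

T = 0.1667;  σ√T = 0.1184
ln(S/K) + (r + σ²/2)T = ln(408/412) + (0.029 + 0.29²/2)·0.1667 = -0.0098 + 0.0118 = 0.0021
d₁ = 0.0021 / 0.1184 = 0.0176 ⇒ 0.02
d₂ = d₁ − σ√T = 0.0176 − 0.1184 = -0.1008 ⇒ -0.10
Pr(exercise) under Q = N(d₂) = 0.4602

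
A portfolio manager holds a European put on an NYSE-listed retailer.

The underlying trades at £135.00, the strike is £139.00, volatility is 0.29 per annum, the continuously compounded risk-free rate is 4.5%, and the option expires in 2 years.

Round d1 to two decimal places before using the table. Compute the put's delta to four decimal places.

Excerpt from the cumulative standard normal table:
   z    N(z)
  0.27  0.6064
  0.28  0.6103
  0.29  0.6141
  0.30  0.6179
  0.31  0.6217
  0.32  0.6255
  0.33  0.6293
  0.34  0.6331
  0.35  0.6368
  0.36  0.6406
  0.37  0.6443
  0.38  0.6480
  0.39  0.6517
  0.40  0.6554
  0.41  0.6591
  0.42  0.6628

-0.3632

T = 2;  σ√T = 0.4101
d₁ = [ln(135/139) + (0.045 + 0.29²/2)·2] / 0.4101 = [-0.0292 + 0.1741] / 0.4101 = 0.3533 ⇒ 0.35
N(d₁) = N(0.35) = 0.6368
Δ_put = N(d₁) − 1 = 0.6368 − 1 = -0.3632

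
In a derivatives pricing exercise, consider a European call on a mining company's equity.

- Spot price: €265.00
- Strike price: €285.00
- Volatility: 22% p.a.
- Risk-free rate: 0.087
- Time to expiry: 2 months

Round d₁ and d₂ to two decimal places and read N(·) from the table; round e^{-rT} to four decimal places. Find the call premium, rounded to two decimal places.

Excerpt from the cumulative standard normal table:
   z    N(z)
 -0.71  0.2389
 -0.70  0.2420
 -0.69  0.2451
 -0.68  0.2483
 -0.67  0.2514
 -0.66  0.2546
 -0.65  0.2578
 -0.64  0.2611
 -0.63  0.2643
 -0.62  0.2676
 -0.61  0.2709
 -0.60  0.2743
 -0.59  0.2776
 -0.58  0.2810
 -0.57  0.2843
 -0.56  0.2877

σ√T = 0.22·√0.1667 = 0.0898
d₁ = [ln(265/285) + (0.087 + 0.22²/2)·0.1667] / 0.0898 = [-0.0728 + 0.0185] / 0.0898 = -0.6038 → -0.60
d₂ = d₁ − σ√T = -0.6038 − 0.0898 = -0.6936 → -0.69
exp(−rT) = exp(−0.087·0.1667) = 0.9856
C = 265·N(-0.60) − 285·0.9856·N(-0.69) = 265·0.2743 − 285·0.9856·0.2451 = 72.6895 − 68.8476 = 3.8419

€3.84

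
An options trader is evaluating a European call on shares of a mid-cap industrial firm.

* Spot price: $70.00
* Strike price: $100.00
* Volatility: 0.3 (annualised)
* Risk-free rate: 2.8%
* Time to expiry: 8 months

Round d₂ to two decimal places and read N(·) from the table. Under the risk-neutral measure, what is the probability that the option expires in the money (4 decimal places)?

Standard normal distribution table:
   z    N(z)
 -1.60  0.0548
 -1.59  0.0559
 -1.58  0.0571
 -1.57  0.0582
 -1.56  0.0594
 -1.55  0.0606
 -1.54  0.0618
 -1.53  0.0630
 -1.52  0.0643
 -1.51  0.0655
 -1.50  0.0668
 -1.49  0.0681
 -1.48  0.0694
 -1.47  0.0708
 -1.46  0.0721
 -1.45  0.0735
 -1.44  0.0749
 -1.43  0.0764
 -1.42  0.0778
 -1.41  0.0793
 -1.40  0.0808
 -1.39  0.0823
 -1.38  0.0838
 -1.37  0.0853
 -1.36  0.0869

σ√T = 0.3 × 0.8165 = 0.2449
d₁ = [ln(70/100) + (0.028 + ½·0.3²)·0.6667] / (σ√T) = (-0.3567 + 0.0487) / 0.2449 = -1.2574 which rounds to -1.26
d₂ = -1.2574 − 0.2449 = -1.5024 which rounds to -1.50
Risk-neutral Pr[S_T > K] = N(d₂) = N(-1.50) = 0.0668

0.0668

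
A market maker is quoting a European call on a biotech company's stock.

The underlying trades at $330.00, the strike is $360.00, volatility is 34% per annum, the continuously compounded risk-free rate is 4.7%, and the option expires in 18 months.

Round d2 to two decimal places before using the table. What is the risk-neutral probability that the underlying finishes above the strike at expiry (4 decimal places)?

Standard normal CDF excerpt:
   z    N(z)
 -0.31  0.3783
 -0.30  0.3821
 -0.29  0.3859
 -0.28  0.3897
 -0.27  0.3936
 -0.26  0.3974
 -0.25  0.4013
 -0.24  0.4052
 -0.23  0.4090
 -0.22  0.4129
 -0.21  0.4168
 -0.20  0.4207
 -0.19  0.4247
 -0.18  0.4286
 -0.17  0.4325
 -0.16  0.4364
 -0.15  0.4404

σ√T = 0.34·√1.5 = 0.4164
d₁ = [ln(330/360) + (0.047 + 0.34²/2)·1.5] / 0.4164 = [-0.0870 + 0.1572] / 0.4164 = 0.1686 ⇒ 0.17
d₂ = d₁ − σ√T = 0.1686 − 0.4164 = -0.2479 ⇒ -0.25
Risk-neutral Pr[S_T > K] = N(d₂) = N(-0.25) = 0.4013

0.4013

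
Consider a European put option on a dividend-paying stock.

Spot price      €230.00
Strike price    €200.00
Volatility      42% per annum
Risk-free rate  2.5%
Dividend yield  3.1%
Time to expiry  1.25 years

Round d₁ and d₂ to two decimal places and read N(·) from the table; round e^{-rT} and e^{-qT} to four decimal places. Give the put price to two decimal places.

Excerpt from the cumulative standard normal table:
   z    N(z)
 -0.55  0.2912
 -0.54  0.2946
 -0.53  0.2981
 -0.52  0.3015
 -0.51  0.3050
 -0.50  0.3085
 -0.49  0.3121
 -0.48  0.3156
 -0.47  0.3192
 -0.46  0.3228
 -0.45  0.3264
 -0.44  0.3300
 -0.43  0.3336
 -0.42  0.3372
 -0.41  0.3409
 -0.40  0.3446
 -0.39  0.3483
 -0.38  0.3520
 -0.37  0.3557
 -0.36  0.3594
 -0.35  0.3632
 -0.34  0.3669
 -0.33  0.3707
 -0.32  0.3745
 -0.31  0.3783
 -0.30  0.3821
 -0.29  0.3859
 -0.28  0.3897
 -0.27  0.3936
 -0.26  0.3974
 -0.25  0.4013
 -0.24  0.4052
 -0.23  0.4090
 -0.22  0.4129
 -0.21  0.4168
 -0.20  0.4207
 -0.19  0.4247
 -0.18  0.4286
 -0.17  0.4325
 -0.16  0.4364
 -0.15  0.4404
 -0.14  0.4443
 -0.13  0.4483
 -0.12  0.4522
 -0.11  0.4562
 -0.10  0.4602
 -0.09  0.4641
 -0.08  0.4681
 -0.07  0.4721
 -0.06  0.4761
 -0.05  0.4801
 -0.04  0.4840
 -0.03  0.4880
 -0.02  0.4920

T = 1.25;  σ√T = 0.4696
ln(S/K) + (r − q + σ²/2)T = ln(230/200) + (0.025 − 0.031 + 0.42²/2)·1.25 = 0.1398 + 0.1027 = 0.2425
d₁ = 0.2425 / 0.4696 = 0.5165 ≈ 0.52
d₂ = d₁ − σ√T = 0.5165 − 0.4696 = 0.0469 ≈ 0.05
exp(−qT) = exp(−0.031·1.25) = 0.9620;  exp(−rT) = exp(−0.025·1.25) = 0.9692
P = 200·0.9692·N(-0.05) − 230·0.9620·N(-0.52) = 200·0.9692·0.4801 − 230·0.9620·0.3015 = 93.0626 − 66.7099 = 26.3527

€26.35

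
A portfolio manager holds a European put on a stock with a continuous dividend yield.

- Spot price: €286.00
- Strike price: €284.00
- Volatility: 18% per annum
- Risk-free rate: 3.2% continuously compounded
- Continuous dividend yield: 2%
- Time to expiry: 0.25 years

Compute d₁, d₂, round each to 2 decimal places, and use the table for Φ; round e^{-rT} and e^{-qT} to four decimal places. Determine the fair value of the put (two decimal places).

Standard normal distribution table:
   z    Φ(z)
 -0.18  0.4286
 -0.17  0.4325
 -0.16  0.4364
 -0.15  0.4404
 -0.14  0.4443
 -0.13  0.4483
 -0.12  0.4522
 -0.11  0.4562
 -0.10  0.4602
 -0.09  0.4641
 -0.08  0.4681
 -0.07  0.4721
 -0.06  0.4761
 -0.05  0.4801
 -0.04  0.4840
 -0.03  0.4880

σ√T = 0.18 × 0.5000 = 0.0900
d₁ = [ln(286/284) + (0.032 − 0.02 + ½·0.18²)·0.25] / (σ√T) = (0.0070 + 0.0070) / 0.0900 = 0.1563 ≈ 0.16
d₂ = 0.1563 − 0.0900 = 0.0663 ≈ 0.07
exp(−qT) = exp(−0.02·0.25) = 0.9950;  exp(−rT) = exp(−0.032·0.25) = 0.9920
N(−d₂) = N(-0.07) = 0.4721;  N(−d₁) = N(-0.16) = 0.4364
P = 284·0.9920·0.4721 − 286·0.9950·0.4364 = 133.0038 − 124.1863 = 8.8174

€8.82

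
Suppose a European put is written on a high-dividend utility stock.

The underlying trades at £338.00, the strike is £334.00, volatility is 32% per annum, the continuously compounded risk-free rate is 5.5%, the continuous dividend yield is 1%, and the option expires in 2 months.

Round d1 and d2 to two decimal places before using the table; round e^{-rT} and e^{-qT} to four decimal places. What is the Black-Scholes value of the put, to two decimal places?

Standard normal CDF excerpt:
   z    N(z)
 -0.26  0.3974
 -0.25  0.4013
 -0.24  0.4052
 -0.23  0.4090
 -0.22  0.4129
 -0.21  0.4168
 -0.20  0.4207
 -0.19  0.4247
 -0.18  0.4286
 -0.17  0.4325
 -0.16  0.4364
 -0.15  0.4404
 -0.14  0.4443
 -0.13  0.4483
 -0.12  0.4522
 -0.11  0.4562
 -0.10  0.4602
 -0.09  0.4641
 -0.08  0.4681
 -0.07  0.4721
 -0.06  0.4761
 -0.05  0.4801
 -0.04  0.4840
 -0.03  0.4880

£14.28

σ√T = 0.32·√0.1667 = 0.1306
d₁ = [ln(338/334) + (0.055 − 0.01 + 0.32²/2)·0.1667] / 0.1306 = [0.0119 + 0.0160] / 0.1306 = 0.2139 ≈ 0.21
d₂ = d₁ − σ√T = 0.2139 − 0.1306 = 0.0832 ≈ 0.08
exp(−qT) = exp(−0.01·0.1667) = 0.9983;  exp(−rT) = exp(−0.055·0.1667) = 0.9909
N(−d₂) = N(-0.08) = 0.4681;  N(−d₁) = N(-0.21) = 0.4168
P = 334·0.9909·0.4681 − 338·0.9983·0.4168 = 154.9227 − 140.6389 = 14.2838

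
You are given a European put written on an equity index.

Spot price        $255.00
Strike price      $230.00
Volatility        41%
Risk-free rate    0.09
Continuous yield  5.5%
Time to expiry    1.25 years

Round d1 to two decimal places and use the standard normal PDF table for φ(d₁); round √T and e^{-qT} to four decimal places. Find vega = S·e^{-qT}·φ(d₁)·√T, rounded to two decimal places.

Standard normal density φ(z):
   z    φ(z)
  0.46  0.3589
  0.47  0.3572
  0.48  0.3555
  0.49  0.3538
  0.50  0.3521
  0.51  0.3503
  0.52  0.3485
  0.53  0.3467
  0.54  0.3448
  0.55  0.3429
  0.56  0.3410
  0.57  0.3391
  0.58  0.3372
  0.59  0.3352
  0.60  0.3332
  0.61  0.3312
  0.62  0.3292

T = 1.25;  σ√T = 0.4584
ln(S/K) + (r − q + σ²/2)T = ln(255/230) + (0.09 − 0.055 + 0.41²/2)·1.25 = 0.1032 + 0.1488 = 0.2520
d₁ = 0.2520 / 0.4584 = 0.5497 which rounds to 0.55
√T = √1.25 = 1.1180
φ(d₁) = φ(0.55) = 0.3429
exp(−qT) = exp(−0.055·1.25) = 0.9336
vega = S·exp(−qT)·φ(d₁)·√T = 255·0.9336·0.3429·1.1180 = 91.2663

91.27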